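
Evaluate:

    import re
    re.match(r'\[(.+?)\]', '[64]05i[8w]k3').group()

'[64]'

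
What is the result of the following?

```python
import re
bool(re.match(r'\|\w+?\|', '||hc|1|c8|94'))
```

`match` is anchored at position 0; if the pattern doesn't fit there, it returns None.
Here position 0 doesn't satisfy it, so the call returns None, and `bool(None)` is False.

False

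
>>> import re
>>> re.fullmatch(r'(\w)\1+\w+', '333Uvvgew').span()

(0, 9)

`\1` is not a pattern — it's the concrete string captured by group 1, re-applied verbatim.
`re.fullmatch` requires the pattern to consume the entire string.
The match spans [0:9] → '333Uvvgew'.
Captured: group 1 = '3'.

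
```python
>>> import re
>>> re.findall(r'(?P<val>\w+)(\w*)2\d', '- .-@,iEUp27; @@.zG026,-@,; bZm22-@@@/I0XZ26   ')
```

[('iEUp', ''), ('zG0', ''), ('bZm', ''), ('I0XZ', '')]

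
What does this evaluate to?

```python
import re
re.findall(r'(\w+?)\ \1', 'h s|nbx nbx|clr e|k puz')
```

`\1` has to match the exact text group 1 already captured.
Scanning left to right: at [4:11] match 'nbx nbx', group 1 = 'nbx'.
One capturing group, so `findall` returns just the captured substring from the one match — 1 in all.

['nbx']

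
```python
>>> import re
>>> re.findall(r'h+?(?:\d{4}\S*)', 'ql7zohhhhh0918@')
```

['hhhhh0918@']

Pattern: one or more of a literal 'h' (lazy); then exactly 4 of a digit, then zero or more of a non-whitespace character (non-capturing group).
Matches: at [5:15] → 'hhhhh0918@'.
No capturing groups, so `findall` returns the 1 full match string.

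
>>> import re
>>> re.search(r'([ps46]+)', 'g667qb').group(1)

The match spans [1:3] → '66'.
Captured: group 1 = '66'.

'66'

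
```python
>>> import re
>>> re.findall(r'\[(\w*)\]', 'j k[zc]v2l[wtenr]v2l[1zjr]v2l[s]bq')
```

['zc', 'wtenr', '1zjr', 's']

Matches: at [3:7] match '[zc]', group 1 = 'zc'; at [10:17] match '[wtenr]', group 1 = 'wtenr'; at [20:26] match '[1zjr]', group 1 = '1zjr'; at [29:32] match '[s]', group 1 = 's'.
Because there's exactly one group, `findall` drops the full match and keeps group 1 from each hit.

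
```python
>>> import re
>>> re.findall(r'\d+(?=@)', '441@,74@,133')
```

['441', '74']

The positive lookaround only admits positions where the adjacent text matches; those characters stay outside the span.
Matches: at [0:3] → '441'; at [5:7] → '74'.
`findall` yields the raw match text (2 of them) because the pattern has no groups.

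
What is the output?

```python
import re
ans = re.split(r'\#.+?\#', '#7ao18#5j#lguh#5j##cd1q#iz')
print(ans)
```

['', '5j', '5j', 'iz']

Lazy quantifiers expand one character at a time until the remainder of the pattern can match.
Matches to split on: at [0:7] → '#7ao18#'; at [9:15] → '#lguh#'; at [17:24] → '##cd1q#'.
Splitting on the pattern gives 4 pieces.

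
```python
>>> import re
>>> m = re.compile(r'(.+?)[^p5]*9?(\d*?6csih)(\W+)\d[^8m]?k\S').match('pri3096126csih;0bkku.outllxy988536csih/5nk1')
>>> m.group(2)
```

'536csih'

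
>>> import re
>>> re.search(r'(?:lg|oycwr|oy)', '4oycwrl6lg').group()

Branches in `(...|...)` are attempted left-to-right; the first branch that allows the whole pattern to succeed is taken.
`re.search` tries every starting position until one works.
The match spans [1:6] → 'oycwr'.

'oycwr'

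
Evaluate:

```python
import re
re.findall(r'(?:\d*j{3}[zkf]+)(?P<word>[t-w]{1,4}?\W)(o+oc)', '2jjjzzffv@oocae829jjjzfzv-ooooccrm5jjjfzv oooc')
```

[('v@', 'ooc'), ('v-', 'ooooc'), ('v ', 'oooc')]

This matches zero or more of a digit, then exactly 3 of the literal 'j', then one or more of one of [zkf] (non-capturing group); then 1 to 4 of a character in [t-w] (lazy), then a non-word character (captured as 'word'); then one or more of a literal 'o', then the literal 'oc' (captured).
Multiple groups make `findall` return tuples — one 2-tuple for each match.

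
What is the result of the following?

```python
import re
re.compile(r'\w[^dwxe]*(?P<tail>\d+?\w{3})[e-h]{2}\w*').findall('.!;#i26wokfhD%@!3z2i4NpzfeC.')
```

This matches a word character, then zero or more of any character except [dwxe]; then one or more of a digit (lazy), then exactly 3 of a word character (captured as 'tail'); then exactly 2 of a character in [e-h], then zero or more of a word character.
With a single group, `findall` returns only what that group captured — 2 items.

['6wok', '4Npz']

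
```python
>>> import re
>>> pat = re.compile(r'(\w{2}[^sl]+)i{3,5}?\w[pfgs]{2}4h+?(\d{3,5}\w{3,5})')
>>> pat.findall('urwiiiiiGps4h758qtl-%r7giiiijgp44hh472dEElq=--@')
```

[('urwii', '758qtl')]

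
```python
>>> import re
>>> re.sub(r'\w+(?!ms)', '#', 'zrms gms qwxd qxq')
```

'# # # #'

The negative lookaround is zero-width — it rules out positions where the adjacent text would match, without consuming anything.
Matches: at [0:4] → 'zrms'; at [5:8] → 'gms'; at [9:13] → 'qwxd'; at [14:17] → 'qxq'.
Each match is replaced by '#'.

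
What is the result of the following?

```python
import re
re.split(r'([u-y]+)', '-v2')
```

['-', 'v', '2']

Pattern: one or more of a character in [u-y] (captured).
Matches to split on: at [1:2] → 'v'.
With a capturing group present, the delimiter's captured portion is kept in the result list.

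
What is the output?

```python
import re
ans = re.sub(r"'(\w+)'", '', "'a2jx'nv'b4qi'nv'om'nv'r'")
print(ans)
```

Matches: at [0:6] → "'a2jx'"; at [8:14] → "'b4qi'"; at [16:20] → "'om'"; at [22:25] → "'r'".
Every occurrence is swapped for ''.

nvnvnv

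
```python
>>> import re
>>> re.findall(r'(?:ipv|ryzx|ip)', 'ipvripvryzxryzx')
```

['ipv', 'ipv', 'ryzx', 'ryzx']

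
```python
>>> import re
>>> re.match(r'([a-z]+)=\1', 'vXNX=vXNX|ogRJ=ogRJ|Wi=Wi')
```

A backreference is literal: `\1` must see the identical characters the first group matched.
With `match`, the pattern is implicitly anchored at the beginning.
Here the string doesn't start with a match, so the call returns None.

None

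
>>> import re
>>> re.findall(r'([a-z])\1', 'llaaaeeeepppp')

['l', 'a', 'e', 'e', 'p', 'p']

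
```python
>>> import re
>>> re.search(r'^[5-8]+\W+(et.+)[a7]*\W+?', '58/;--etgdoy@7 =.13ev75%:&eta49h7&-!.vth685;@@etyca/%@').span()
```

The pattern matches anchored at the start of the string; then one or more of a character in [5-8], then one or more of a non-word character; then the literal 'et', then one or more of any character (captured); then zero or more of one of [a7], then one or more of a non-word character (lazy).
`re.search` tries every starting position until one works.
The match spans [0:54] → '58/;--etgdoy@7 =.13ev75%:&eta49h7&-!.vth685;@@etyca/%@'.
Captured: group 1 = 'etgdoy@7 =.13ev75%:&eta49h7&-!.vth685;@@etyca/%'.

(0, 54)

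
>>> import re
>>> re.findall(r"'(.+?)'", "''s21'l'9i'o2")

Because the quantifier is non-greedy, it stops expanding at the earliest point where the rest of the pattern can succeed.
Walking the string: at [0:6] match "''s21'", group 1 = "'s21"; at [7:11] match "'9i'", group 1 = '9i'.
Because there's exactly one group, `findall` drops the full match and keeps group 1 from each hit.

["'s21", '9i']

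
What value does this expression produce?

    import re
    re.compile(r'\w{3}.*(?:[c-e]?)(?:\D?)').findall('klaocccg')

['klaocccg']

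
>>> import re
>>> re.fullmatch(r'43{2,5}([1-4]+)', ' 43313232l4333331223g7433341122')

This matches the literal '4', then 2 to 5 of a literal '3'; then one or more of a character in [1-4] (captured).
`re.fullmatch` requires the pattern to consume the entire string.
Here the pattern can't cover the whole string, so the call returns None.

None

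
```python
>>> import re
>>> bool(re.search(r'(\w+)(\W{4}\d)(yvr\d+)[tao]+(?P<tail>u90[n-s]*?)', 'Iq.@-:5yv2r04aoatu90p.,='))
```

False

The pattern matches one or more of a word character (captured); then exactly 4 of a non-word character, then a digit (captured); then the literal 'yvr', then one or more of a digit (captured); then one or more of one of [tao]; then the literal 'u90', then zero or more of a character in [n-s] (lazy) (captured as 'tail').
`search` walks the string left to right and returns the first match it finds.
Here no position works, so the call returns None, and `bool(None)` is False.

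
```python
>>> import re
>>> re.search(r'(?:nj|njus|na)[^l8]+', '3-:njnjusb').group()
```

'njnjusb'

`re.search` tries every starting position until one works.
The match spans [3:10] → 'njnjusb'.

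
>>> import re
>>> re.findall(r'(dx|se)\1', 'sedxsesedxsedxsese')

`\1` is not a pattern — it's the concrete string captured by group 1, re-applied verbatim.
Matches: at [4:8] match 'sese', group 1 = 'se'; at [14:18] match 'sese', group 1 = 'se'.
Because there's exactly one group, `findall` drops the full match and keeps group 1 from each hit.

['se', 'se']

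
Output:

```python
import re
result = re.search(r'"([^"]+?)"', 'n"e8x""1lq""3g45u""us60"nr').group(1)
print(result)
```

The match spans [1:6] → '"e8x"'.
Captured: group 1 = 'e8x'.

e8x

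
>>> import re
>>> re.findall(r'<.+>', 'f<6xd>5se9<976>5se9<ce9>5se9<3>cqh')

Since nothing is captured, `findall` lists the 1 matched substring directly.

['<6xd>5se9<976>5se9<ce9>5se9<3>']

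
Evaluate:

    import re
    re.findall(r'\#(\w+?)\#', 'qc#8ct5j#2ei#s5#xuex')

`findall` collects group 1 from each match (2 total).

['8ct5j', 's5']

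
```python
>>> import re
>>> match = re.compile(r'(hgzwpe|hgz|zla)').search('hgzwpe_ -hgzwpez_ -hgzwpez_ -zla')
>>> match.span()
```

Branches in `(...|...)` are attempted left-to-right; the first branch that allows the whole pattern to succeed is taken.
The match spans [0:6] → 'hgzwpe'.

(0, 6)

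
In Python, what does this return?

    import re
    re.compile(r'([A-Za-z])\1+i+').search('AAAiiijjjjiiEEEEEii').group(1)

A backreference is literal: `\1` must see the identical characters the first group matched.
`re.search` tries every starting position until one works.
The match spans [0:6] → 'AAAiii'.
Captured: group 1 = 'A'.

'A'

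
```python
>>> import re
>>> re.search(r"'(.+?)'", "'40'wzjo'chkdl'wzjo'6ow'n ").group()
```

"'40'"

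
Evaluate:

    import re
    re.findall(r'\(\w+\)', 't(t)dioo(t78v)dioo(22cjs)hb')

Matches: at [1:4] → '(t)'; at [8:14] → '(t78v)'; at [18:25] → '(22cjs)'.
With no groups in the pattern, `findall` gives back each whole match — 3 here.

['(t)', '(t78v)', '(22cjs)']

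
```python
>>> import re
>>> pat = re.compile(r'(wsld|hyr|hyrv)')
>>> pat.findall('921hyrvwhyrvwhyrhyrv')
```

`|` is ordered: at each position the engine commits to the first alternative that works.
Walking the string: at [3:6] match 'hyr', group 1 = 'hyr'; at [8:11] match 'hyr', group 1 = 'hyr'; at [13:16] match 'hyr', group 1 = 'hyr'; at [16:19] match 'hyr', group 1 = 'hyr'.
One capturing group, so `findall` returns just the captured substring from each match — 4 in all.

['hyr', 'hyr', 'hyr', 'hyr']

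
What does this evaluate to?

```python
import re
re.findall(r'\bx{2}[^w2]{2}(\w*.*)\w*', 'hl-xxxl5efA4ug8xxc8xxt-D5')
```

['5efA4ug8xxc8xxt-D5']

This matches a word boundary (`\b`, zero-width); then exactly 2 of a literal 'x', then exactly 2 of any character except [w2]; then zero or more of a word character, then zero or more of any character (captured); then zero or more of a word character.
Matches: at [3:25] match 'xxxl5efA4ug8xxc8xxt-D5', group 1 = '5efA4ug8xxc8xxt-D5'.
`findall` collects group 1 from the one match (1 total).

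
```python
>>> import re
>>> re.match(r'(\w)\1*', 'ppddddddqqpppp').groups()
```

The backreference `\1` re-matches whatever the first group consumed, character for character.
`re.match` only tries the pattern at the start of the string.
The match spans [0:2] → 'pp'.
Captured: group 1 = 'p'.

('p',)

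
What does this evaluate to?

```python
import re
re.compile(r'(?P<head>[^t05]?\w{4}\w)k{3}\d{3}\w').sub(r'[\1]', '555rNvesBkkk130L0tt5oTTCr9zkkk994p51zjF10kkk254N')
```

'555[rNvesB]0tt5o[TTCr9z]5[1zjF10]'

The replacement refers to a captured group, so each match is rewritten using its own captured text.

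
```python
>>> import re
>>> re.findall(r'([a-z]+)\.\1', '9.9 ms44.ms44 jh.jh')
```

['jh']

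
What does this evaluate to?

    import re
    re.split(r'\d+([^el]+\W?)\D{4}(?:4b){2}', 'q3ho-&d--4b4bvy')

Pattern: one or more of a digit; then one or more of any character except [el], then optionally a non-word character (captured); then exactly 4 of a non-digit, then the literal '4b' repeated 2 times.
Matches to split on: at [1:13] → '3ho-&d--4b4b'.
With a capturing group present, the delimiter's captured portion is kept in the result list.

['q', 'ho-', 'vy']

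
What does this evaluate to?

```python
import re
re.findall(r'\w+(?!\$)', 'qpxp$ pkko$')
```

['qpx', 'pkk']

Because the assertion is negative and zero-width, positions next to the forbidden text are skipped.
With no groups in the pattern, `findall` gives back each whole match — 2 here.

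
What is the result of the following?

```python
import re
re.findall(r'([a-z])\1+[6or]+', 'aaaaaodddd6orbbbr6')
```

The backreference `\1` re-matches whatever the first group consumed, character for character.
Walking the string: at [0:6] match 'aaaaao', group 1 = 'a'; at [6:13] match 'dddd6or', group 1 = 'd'; at [13:18] match 'bbbr6', group 1 = 'b'.
One capturing group, so `findall` returns just the captured substring from each match — 3 in all.

['a', 'd', 'b']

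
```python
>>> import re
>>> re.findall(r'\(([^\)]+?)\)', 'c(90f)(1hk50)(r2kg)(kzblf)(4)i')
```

Matches: at [1:6] match '(90f)', group 1 = '90f'; at [6:13] match '(1hk50)', group 1 = '1hk50'; at [13:19] match '(r2kg)', group 1 = 'r2kg'; at [19:26] match '(kzblf)', group 1 = 'kzblf'; at [26:29] match '(4)', group 1 = '4'.
With a single group, `findall` returns only what that group captured — 5 items.

['90f', '1hk50', 'r2kg', 'kzblf', '4']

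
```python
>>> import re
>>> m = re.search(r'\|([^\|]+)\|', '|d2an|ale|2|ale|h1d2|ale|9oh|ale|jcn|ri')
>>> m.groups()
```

('d2an',)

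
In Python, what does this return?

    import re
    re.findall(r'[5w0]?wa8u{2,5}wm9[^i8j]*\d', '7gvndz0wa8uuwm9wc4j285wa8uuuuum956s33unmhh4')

['0wa8uuwm9wc4']

This matches optionally one of [5w0], then the literal 'wa8', then 2 to 5 of a literal 'u'; then the literal 'wm9', then zero or more of any character except [i8j], then a digit.
Matches: at [6:18] → '0wa8uuwm9wc4'.
With no groups in the pattern, `findall` gives back each whole match — 1 here.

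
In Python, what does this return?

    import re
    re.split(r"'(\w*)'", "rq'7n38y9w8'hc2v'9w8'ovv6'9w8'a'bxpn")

['rq', '7n38y9w8', 'hc2v', '9w8', 'ovv6', '9w8', "a'bxpn"]

The group in the pattern means `split` returns the separators' captures alongside the pieces.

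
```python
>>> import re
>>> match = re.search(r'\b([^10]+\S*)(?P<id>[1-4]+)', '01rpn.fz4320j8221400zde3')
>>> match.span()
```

(5, 24)

The pattern matches a word boundary (`\b`, zero-width); then one or more of any character except [10], then zero or more of a non-whitespace character (captured); then one or more of a character in [1-4] (captured as 'id').
`search` walks the string left to right and returns the first match it finds.
The match spans [5:24] → '.fz4320j8221400zde3'.
Captured: group 1 = '.fz4320j8221400zde', group 2 = '3'.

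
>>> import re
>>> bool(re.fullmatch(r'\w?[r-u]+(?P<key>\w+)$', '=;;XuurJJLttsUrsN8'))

False

`fullmatch` succeeds only if the pattern covers the string from start to end.
Here the string isn't matched end-to-end, so the call returns None, and `bool(None)` is False.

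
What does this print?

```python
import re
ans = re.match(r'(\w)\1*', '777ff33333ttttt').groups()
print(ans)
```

The match spans [0:3] → '777'.
Captured: group 1 = '7'.

('7',)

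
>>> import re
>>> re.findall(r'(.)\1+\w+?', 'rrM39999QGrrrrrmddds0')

['r', '9', 'r', 'd']

`\1` is not a pattern — it's the concrete string captured by group 1, re-applied verbatim.
`findall` collects group 1 from each match (4 total).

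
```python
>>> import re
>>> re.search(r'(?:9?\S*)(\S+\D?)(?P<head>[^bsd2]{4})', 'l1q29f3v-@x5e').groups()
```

('-', '@x5e')

The pattern matches optionally the literal '9', then zero or more of a non-whitespace character (non-capturing group); then one or more of a non-whitespace character, then optionally a non-digit (captured); then exactly 4 of any character except [bsd2] (captured as 'head').
`re.search` tries every starting position until one works.
The match spans [0:13] → 'l1q29f3v-@x5e'.
Captured: group 1 = '-', group 2 = '@x5e'.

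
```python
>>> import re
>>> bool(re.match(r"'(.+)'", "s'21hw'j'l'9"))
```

`re.match` won't scan ahead — the pattern has to work from the very first character.
Here the string doesn't start with a match, so the call returns None, and `bool(None)` is False.

False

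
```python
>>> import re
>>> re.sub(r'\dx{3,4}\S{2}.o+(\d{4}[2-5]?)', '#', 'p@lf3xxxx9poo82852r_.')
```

'p@lf#r_.'

The pattern matches a digit, then 3 to 4 of the literal 'x', then exactly 2 of a non-whitespace character; then any character, then one or more of the literal 'o'; then exactly 4 of a digit, then optionally a character in [2-5] (captured).
Matches: at [4:18] → '3xxxx9poo82852'.
Each match is replaced by '#'.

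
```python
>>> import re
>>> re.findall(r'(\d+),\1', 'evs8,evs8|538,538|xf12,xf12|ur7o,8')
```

`\1` is not a pattern — it's the concrete string captured by group 1, re-applied verbatim.
Scanning left to right: at [10:17] match '538,538', group 1 = '538'.
With a single group, `findall` returns only what that group captured — 1 item.

['538']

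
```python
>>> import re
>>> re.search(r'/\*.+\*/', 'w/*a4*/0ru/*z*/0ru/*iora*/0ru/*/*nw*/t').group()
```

Unlike `match`, `search` isn't anchored — it looks for the pattern anywhere in the string.
The match spans [1:37] → '/*a4*/0ru/*z*/0ru/*iora*/0ru/*/*nw*/'.

'/*a4*/0ru/*z*/0ru/*iora*/0ru/*/*nw*/'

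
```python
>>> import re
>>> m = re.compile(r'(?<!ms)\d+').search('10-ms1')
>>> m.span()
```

(0, 2)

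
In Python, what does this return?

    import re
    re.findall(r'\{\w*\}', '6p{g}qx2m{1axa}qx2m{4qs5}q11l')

['{g}', '{1axa}', '{4qs5}']

Walking the string: at [2:5] → '{g}'; at [9:15] → '{1axa}'; at [19:25] → '{4qs5}'.
With no groups in the pattern, `findall` gives back each whole match — 3 here.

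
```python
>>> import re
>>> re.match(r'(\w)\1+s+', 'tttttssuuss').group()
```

`re.match` only tries the pattern at the start of the string.
The match spans [0:7] → 'tttttss'.

'tttttss'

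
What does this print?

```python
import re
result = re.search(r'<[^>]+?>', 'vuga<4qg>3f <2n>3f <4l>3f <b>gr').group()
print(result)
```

<4qg>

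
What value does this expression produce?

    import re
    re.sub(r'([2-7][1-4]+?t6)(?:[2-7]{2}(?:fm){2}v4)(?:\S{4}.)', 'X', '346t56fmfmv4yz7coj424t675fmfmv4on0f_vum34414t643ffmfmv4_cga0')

'346t56fmfmv4yz7cojXvum34414t643ffmfmv4_cga0'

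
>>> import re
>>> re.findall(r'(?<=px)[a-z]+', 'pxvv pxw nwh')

Because the assertion is zero-width, the text it checks is not consumed and won't appear in the result.
`findall` yields the raw match text (2 of them) because the pattern has no groups.

['vv', 'w']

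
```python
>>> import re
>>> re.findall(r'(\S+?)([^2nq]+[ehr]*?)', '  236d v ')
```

Pattern: one or more of a non-whitespace character (lazy) (captured); then one or more of any character except [2nq], then zero or more of one of [ehr] (lazy) (captured).
A non-greedy quantifier consumes as few characters as it can — just enough that the remainder of the pattern still matches from where it stops; whatever follows it matches normally.
Matches: at [2:9] match '236d v ', groups = ('2', '36d v ').
Multiple groups make `findall` return tuples — one 2-tuple for the one match.

[('2', '36d v ')]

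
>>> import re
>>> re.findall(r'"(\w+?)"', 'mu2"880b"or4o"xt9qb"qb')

['880b', 'xt9qb']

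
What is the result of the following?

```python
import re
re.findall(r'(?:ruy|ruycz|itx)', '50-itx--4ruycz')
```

['itx', 'ruy']

The regex engine tests alternatives in the order written; an earlier branch that matches wins even if a later one would match more.
Scanning left to right: at [3:6] → 'itx'; at [9:12] → 'ruy'.
With no groups in the pattern, `findall` gives back each whole match — 2 here.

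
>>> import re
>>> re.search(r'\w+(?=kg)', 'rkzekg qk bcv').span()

(0, 4)

Lookahead/lookbehind check context without consuming it, so the matched span excludes the asserted characters.
Unlike `match`, `search` isn't anchored — it looks for the pattern anywhere in the string.
The match spans [0:4] → 'rkze'.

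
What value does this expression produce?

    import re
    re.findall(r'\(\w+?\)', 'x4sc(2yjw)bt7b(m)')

Since nothing is captured, `findall` lists the 2 matched substrings directly.

['(2yjw)', '(m)']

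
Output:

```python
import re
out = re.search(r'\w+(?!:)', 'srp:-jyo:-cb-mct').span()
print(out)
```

(0, 2)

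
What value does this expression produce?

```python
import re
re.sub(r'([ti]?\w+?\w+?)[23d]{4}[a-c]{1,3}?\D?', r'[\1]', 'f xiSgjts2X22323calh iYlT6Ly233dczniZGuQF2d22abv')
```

'f [xiSgjts2X2]lh [iYlT6Ly][niZGuQF]v'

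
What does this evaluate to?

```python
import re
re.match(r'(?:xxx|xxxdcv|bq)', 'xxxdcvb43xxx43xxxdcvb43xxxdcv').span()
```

(0, 3)

Alternation isn't longest-match — the leftmost alternative that fits at this position is chosen.
`re.match` won't scan ahead — the pattern has to work from the very first character.
The match spans [0:3] → 'xxx'.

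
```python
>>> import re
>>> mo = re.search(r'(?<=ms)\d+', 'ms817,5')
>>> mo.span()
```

Because the assertion is zero-width, the text it checks is not consumed and won't appear in the result.
The match spans [2:5] → '817'.

(2, 5)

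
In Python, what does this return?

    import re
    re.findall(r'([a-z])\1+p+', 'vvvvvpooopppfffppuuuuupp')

After group 1 captures some text, `\1` only succeeds where that same text appears again.
Matches: at [0:6] match 'vvvvvp', group 1 = 'v'; at [6:12] match 'oooppp', group 1 = 'o'; at [12:17] match 'fffpp', group 1 = 'f'; at [17:24] match 'uuuuupp', group 1 = 'u'.
Because there's exactly one group, `findall` drops the full match and keeps group 1 from each hit.

['v', 'o', 'f', 'u']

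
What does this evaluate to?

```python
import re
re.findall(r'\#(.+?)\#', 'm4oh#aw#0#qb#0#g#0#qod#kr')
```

The `?` after the quantifier makes it lazy — it takes as little as possible before letting the rest of the pattern try.
Walking the string: at [4:8] match '#aw#', group 1 = 'aw'; at [9:13] match '#qb#', group 1 = 'qb'; at [14:17] match '#g#', group 1 = 'g'; at [18:23] match '#qod#', group 1 = 'qod'.
`findall` collects group 1 from each match (4 total).

['aw', 'qb', 'g', 'qod']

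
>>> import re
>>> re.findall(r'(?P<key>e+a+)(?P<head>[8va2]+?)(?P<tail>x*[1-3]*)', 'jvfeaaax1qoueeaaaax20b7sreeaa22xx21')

[('eaa', 'a', 'x1'), ('eeaaa', 'a', 'x2'), ('eeaa', '2', '2')]

Pattern: one or more of the literal 'e', then one or more of a literal 'a' (captured as 'key'); then one or more of one of [8va2] (lazy) (captured as 'head'); then zero or more of the literal 'x', then zero or more of a character in [1-3] (captured as 'tail').
`findall` packs the 3 group values into a tuple for every match.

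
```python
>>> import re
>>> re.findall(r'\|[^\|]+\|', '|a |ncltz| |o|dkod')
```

['|a |', '| |']

Scanning left to right: at [0:4] → '|a |'; at [9:12] → '| |'.
`findall` yields the raw match text (2 of them) because the pattern has no groups.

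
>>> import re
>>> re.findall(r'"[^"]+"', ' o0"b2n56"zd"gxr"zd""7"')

['"b2n56"', '"gxr"', '"7"']

With no groups in the pattern, `findall` gives back each whole match — 3 here.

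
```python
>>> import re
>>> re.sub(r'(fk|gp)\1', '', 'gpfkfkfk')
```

'gpfk'

The backreference `\1` re-matches whatever the first group consumed, character for character.
Matches: at [2:6] → 'fkfk'.
Every occurrence is swapped for ''.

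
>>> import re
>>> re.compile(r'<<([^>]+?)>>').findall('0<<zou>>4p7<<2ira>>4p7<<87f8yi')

['zou', '2ira']

Scanning left to right: at [1:8] match '<<zou>>', group 1 = 'zou'; at [11:19] match '<<2ira>>', group 1 = '2ira'.
Because there's exactly one group, `findall` drops the full match and keeps group 1 from each hit.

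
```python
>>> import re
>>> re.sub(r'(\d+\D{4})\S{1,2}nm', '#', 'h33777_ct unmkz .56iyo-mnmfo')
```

`sub` substitutes '#' at each match site.

'h#kz .#fo'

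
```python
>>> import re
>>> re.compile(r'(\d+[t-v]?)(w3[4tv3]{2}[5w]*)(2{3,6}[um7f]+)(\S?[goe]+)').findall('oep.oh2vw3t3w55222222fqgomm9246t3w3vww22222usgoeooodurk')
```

[('2v', 'w3t3w55', '222222f', 'qgo')]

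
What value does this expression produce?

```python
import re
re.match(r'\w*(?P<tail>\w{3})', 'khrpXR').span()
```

This matches zero or more of a word character; then exactly 3 of a word character (captured as 'tail').
`re.match` won't scan ahead — the pattern has to work from the very first character.
The match spans [0:6] → 'khrpXR'.
Captured: group 1 = 'pXR'.

(0, 6)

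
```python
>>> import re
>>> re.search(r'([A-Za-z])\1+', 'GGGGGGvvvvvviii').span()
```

(0, 6)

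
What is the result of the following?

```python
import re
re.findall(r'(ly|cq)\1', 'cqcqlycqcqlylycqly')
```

['cq', 'cq', 'ly']

`\1` has to match the exact text group 1 already captured.
Walking the string: at [0:4] match 'cqcq', group 1 = 'cq'; at [6:10] match 'cqcq', group 1 = 'cq'; at [10:14] match 'lyly', group 1 = 'ly'.
Because there's exactly one group, `findall` drops the full match and keeps group 1 from each hit.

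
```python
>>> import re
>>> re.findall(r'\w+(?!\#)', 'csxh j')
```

Because the assertion is negative and zero-width, positions next to the forbidden text are skipped.
Matches: at [0:4] → 'csxh'; at [5:6] → 'j'.
No capturing groups, so `findall` returns the 2 full match strings.

['csxh', 'j']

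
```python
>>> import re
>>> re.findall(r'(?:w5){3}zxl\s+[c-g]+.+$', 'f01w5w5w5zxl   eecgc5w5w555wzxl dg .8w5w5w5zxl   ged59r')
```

['w5w5w5zxl   eecgc5w5w555wzxl dg .8w5w5w5zxl   ged59r']

The pattern matches the literal 'w5' repeated 3 times, then the literal 'zxl', then one or more of whitespace; then one or more of a character in [c-g]; then one or more of any character; then anchored at the end.
Matches: at [3:55] → 'w5w5w5zxl   eecgc5w5w555wzxl dg .8w5w5w5zxl   ged59r'.
Since nothing is captured, `findall` lists the 1 matched substring directly.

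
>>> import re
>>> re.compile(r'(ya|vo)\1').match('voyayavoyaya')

`\1` has to match the exact text group 1 already captured.
`re.match` won't scan ahead — the pattern has to work from the very first character.
Here the pattern fails at index 0, so the call returns None.

None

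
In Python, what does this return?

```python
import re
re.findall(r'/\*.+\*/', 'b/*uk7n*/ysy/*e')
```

['/*uk7n*/']

Matches: at [1:9] → '/*uk7n*/'.
No capturing groups, so `findall` returns the 1 full match string.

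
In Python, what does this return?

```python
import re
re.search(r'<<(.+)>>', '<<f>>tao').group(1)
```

Unlike `match`, `search` isn't anchored — it looks for the pattern anywhere in the string.
The match spans [0:5] → '<<f>>'.
Captured: group 1 = 'f'.

'f'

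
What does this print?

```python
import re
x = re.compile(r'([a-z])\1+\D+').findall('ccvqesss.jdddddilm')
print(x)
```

['c']

A backreference is literal: `\1` must see the identical characters the first group matched.
One capturing group, so `findall` returns just the captured substring from the one match — 1 in all.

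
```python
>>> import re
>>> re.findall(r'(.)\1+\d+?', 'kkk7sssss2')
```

`\1` is not a pattern — it's the concrete string captured by group 1, re-applied verbatim.
Matches: at [0:4] match 'kkk7', group 1 = 'k'; at [4:10] match 'sssss2', group 1 = 's'.
`findall` collects group 1 from each match (2 total).

['k', 's']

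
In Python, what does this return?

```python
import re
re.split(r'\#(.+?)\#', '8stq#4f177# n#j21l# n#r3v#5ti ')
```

Because the quantifier is non-greedy, it stops expanding at the earliest point where the rest of the pattern can succeed.
Matches to split on: at [4:11] → '#4f177#'; at [13:19] → '#j21l#'; at [21:26] → '#r3v#'.
Because the pattern has a capturing group, `split` also inserts each captured text between the pieces.

['8stq', '4f177', ' n', 'j21l', ' n', 'r3v', '5ti ']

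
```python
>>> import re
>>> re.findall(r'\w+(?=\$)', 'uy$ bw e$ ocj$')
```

['uy', 'e', 'ocj']

The `(?=…)`/`(?<=…)` assertion just peeks at neighbouring text; it doesn't advance the match position.
Scanning left to right: at [0:2] → 'uy'; at [7:8] → 'e'; at [10:13] → 'ocj'.
With no groups in the pattern, `findall` gives back each whole match — 3 here.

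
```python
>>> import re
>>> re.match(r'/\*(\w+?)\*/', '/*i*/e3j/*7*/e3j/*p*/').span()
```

(0, 5)

`match` is anchored at position 0; if the pattern doesn't fit there, it returns None.
The match spans [0:5] → '/*i*/'.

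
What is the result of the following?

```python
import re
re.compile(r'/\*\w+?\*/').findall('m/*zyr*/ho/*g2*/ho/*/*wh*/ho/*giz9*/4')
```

['/*zyr*/', '/*g2*/', '/*wh*/', '/*giz9*/']

Matches: at [1:8] → '/*zyr*/'; at [10:16] → '/*g2*/'; at [20:26] → '/*wh*/'; at [28:36] → '/*giz9*/'.
`findall` yields the raw match text (4 of them) because the pattern has no groups.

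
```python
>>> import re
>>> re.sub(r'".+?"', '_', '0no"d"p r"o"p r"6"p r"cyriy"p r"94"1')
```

'0no_p r_p r_p r_p r_1'

A `+?`/`*?`/`{m,n}?` starts at its minimum and grows only as far as needed for what follows to match.
Each match is replaced by '_'.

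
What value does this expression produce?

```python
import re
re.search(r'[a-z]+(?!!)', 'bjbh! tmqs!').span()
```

Because the assertion is negative and zero-width, positions next to the forbidden text are skipped.
`re.search` tries every starting position until one works.
The match spans [0:3] → 'bjb'.

(0, 3)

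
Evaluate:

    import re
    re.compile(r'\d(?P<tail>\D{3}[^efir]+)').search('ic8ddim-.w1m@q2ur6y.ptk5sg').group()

Pattern: a digit; then exactly 3 of a non-digit, then one or more of any character except [efir] (captured as 'tail').
Unlike `match`, `search` isn't anchored — it looks for the pattern anywhere in the string.
The match spans [2:16] → '8ddim-.w1m@q2u'.
Captured: group 1 = 'ddim-.w1m@q2u'.

'8ddim-.w1m@q2u'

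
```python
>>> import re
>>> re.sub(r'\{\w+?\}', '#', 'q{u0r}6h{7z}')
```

Matches: at [1:6] → '{u0r}'; at [8:12] → '{7z}'.
Each match is replaced by '#'.

'q#6h#'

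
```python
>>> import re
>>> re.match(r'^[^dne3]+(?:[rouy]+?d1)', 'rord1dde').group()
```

'rord1'

This matches anchored at the start of the string; then one or more of any character except [dne3]; then one or more of one of [rouy] (lazy), then the literal 'd1' (non-capturing group).
`re.match` won't scan ahead — the pattern has to work from the very first character.
The match spans [0:5] → 'rord1'.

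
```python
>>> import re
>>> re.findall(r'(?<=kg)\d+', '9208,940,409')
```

Because the assertion is zero-width, the text it checks is not consumed and won't appear in the result.
With no groups in the pattern, `findall` gives back each whole match — 0 here.
Nothing in the string satisfies the pattern, so the list is empty.

[]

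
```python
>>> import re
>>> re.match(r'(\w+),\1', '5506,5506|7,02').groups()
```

The match spans [0:9] → '5506,5506'.
Captured: group 1 = '5506'.

('5506',)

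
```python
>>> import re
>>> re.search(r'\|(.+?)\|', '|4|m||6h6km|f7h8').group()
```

Lazy quantifiers expand one character at a time until the remainder of the pattern can match.
The match spans [0:3] → '|4|'.

'|4|'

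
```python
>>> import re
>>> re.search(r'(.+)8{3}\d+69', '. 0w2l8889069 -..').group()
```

Pattern: one or more of any character (captured); then exactly 3 of a literal '8', then one or more of a digit, then the literal '69'.
The match spans [0:13] → '. 0w2l8889069'.

'. 0w2l8889069'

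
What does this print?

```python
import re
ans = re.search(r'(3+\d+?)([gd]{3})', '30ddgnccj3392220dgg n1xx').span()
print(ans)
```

Pattern: one or more of the literal '3', then one or more of a digit (lazy) (captured); then exactly 3 of one of [gd] (captured).
`re.search` tries every starting position until one works.
The match spans [0:5] → '30ddg'.
Captured: group 1 = '30', group 2 = 'ddg'.

(0, 5)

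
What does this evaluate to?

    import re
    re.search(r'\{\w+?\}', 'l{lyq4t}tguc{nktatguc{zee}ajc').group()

'{lyq4t}'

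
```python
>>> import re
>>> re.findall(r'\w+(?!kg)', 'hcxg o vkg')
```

`(?!…)`/`(?<!…)` only lets a position through if the neighbouring text does NOT match; no characters are consumed.
Walking the string: at [0:4] → 'hcxg'; at [5:6] → 'o'; at [7:10] → 'vkg'.
Since nothing is captured, `findall` lists the 3 matched substrings directly.

['hcxg', 'o', 'vkg']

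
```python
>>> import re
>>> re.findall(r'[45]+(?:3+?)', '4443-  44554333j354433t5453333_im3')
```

Pattern: one or more of one of [45]; then one or more of a literal '3' (lazy) (non-capturing group).
A `+?`/`*?`/`{m,n}?` starts at its minimum and grows only as far as needed for what follows to match.
Matches: at [0:4] → '4443'; at [7:13] → '445543'; at [17:21] → '5443'; at [23:27] → '5453'.
With no groups in the pattern, `findall` gives back each whole match — 4 here.

['4443', '445543', '5443', '5453']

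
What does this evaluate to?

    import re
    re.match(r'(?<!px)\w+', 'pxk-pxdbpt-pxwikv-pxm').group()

'pxk'

Because the assertion is negative and zero-width, positions next to the forbidden text are skipped.
`match` is anchored at position 0; if the pattern doesn't fit there, it returns None.
The match spans [0:3] → 'pxk'.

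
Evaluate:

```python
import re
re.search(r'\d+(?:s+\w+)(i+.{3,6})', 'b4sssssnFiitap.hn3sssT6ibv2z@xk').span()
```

(1, 17)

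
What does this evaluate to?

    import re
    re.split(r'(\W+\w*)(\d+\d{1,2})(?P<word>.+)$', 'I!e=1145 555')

This matches one or more of a non-word character, then zero or more of a word character (captured); then one or more of a digit, then 1 to 2 of a digit (captured); then one or more of any character (captured as 'word'); then anchored at the end.
Matches to split on: at [3:12] → '=1145 555'.
`re.split` interleaves the captured-group text with the surrounding fragments.

['I!e', '=11', '45', ' 555', '']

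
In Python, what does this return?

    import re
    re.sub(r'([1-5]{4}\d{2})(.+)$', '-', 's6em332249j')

This matches exactly 4 of a character in [1-5], then exactly 2 of a digit (captured); then one or more of any character (captured); then anchored at the end.
Matches: at [4:11] → '332249j'.
`sub` substitutes '-' at each match site.

's6em-'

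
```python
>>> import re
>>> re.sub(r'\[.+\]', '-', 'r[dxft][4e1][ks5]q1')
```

'r-q1'

Matches: at [1:17] → '[dxft][4e1][ks5]'.
`sub` substitutes '-' at each match site.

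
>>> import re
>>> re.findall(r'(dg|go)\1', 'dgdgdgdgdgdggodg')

`\1` has to match the exact text group 1 already captured.
Because there's exactly one group, `findall` drops the full match and keeps group 1 from each hit.

['dg', 'dg', 'dg']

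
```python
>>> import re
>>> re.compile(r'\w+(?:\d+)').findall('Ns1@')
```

['Ns1']

The pattern matches one or more of a word character; then one or more of a digit (non-capturing group).
Since nothing is captured, `findall` lists the 1 matched substring directly.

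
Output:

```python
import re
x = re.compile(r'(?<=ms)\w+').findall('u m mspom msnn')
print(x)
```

['pom', 'nn']

Lookahead/lookbehind check context without consuming it, so the matched span excludes the asserted characters.
Since nothing is captured, `findall` lists the 2 matched substrings directly.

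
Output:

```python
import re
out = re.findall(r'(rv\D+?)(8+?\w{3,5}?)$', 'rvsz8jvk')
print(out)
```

The pattern matches the literal 'rv', then one or more of a non-digit (lazy) (captured); then one or more of a literal '8' (lazy), then 3 to 5 of a word character (lazy) (captured); then anchored at the end.
2 groups means the one result is a tuple of 2 captured strings — 1 here.

[('rvsz', '8jvk')]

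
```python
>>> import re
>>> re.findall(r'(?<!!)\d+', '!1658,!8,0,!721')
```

Because the assertion is negative and zero-width, positions next to the forbidden text are skipped.
Scanning left to right: at [2:5] → '658'; at [9:10] → '0'; at [13:15] → '21'.
No capturing groups, so `findall` returns the 3 full match strings.

['658', '0', '21']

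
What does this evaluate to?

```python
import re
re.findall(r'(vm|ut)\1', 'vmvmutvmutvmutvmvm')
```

['vm', 'vm']

`\1` is not a pattern — it's the concrete string captured by group 1, re-applied verbatim.
Walking the string: at [0:4] match 'vmvm', group 1 = 'vm'; at [14:18] match 'vmvm', group 1 = 'vm'.
One capturing group, so `findall` returns just the captured substring from each match — 2 in all.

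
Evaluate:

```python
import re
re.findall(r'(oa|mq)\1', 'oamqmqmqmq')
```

A backreference is literal: `\1` must see the identical characters the first group matched.
Walking the string: at [2:6] match 'mqmq', group 1 = 'mq'; at [6:10] match 'mqmq', group 1 = 'mq'.
`findall` collects group 1 from each match (2 total).

['mq', 'mq']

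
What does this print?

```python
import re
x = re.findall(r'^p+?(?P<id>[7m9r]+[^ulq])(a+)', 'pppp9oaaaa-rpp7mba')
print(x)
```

[('9o', 'aaaa')]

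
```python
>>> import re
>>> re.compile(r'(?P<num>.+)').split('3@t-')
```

['', '3@t-', '']

This matches one or more of any character (captured as 'num').
Matches to split on: at [0:4] → '3@t-'.
`re.split` interleaves the captured-group text with the surrounding fragments.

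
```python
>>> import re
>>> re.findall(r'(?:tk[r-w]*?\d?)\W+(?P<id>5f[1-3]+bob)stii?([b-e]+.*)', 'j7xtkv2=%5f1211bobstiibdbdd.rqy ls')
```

The pattern matches the literal 'tk', then zero or more of a character in [r-w] (lazy), then optionally a digit (non-capturing group); then one or more of a non-word character; then the literal '5f', then one or more of a character in [1-3], then the literal 'bob' (captured as 'id'); then the literal 'sti', then optionally the literal 'i'; then one or more of a character in [b-e], then zero or more of any character (captured).
Walking the string: at [3:34] match 'tkv2=%5f1211bobstiibdbdd.rqy ls', groups = ('5f1211bob', 'bdbdd.rqy ls').
Multiple groups make `findall` return tuples — one 2-tuple for the one match.

[('5f1211bob', 'bdbdd.rqy ls')]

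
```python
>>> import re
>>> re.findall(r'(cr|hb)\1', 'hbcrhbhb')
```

['hb']

After group 1 captures some text, `\1` only succeeds where that same text appears again.
With a single group, `findall` returns only what that group captured — 1 item.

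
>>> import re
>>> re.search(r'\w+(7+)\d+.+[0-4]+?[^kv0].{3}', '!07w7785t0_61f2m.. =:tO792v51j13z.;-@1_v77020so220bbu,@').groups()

('7',)

The match spans [1:54] → '07w7785t0_61f2m.. =:tO792v51j13z.;-@1_v77020so220bbu,'.
Captured: group 1 = '7'.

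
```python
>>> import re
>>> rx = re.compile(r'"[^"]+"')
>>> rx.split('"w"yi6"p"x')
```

Each match becomes a cut point; 3 segments remain.

['', 'yi6', 'x']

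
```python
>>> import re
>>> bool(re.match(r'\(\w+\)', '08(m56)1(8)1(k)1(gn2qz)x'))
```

False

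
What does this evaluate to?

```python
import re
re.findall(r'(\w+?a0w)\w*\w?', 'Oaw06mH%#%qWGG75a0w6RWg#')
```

['qWGG75a0w']

This matches one or more of a word character (lazy), then the literal 'a0w' (captured); then zero or more of a word character, then optionally a word character.
Walking the string: at [10:23] match 'qWGG75a0w6RWg', group 1 = 'qWGG75a0w'.
`findall` collects group 1 from the one match (1 total).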